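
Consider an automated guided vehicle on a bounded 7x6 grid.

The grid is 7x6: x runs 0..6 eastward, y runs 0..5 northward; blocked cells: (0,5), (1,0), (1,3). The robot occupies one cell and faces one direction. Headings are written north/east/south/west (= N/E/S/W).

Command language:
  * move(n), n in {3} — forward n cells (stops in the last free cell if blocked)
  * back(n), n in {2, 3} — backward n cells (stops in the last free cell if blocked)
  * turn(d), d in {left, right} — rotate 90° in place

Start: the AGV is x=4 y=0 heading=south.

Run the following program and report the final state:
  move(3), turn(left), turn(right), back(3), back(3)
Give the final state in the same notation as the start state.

x=4 y=5 heading=south

initial: x=4 y=0 heading=south
[1] after move(3): x=4 y=0 heading=south
[2] after turn(left): x=4 y=0 heading=east
[3] after turn(right): x=4 y=0 heading=south
[4] after back(3): x=4 y=3 heading=south
[5] after back(3): x=4 y=5 heading=south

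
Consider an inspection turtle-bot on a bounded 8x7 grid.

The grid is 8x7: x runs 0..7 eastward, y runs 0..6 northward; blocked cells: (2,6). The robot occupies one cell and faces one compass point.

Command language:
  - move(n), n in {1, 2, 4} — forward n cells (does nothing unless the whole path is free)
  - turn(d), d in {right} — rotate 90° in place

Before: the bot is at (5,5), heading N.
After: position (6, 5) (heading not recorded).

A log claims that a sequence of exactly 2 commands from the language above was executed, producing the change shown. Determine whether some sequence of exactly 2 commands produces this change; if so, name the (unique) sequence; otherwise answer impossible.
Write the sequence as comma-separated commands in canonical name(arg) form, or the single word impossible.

turn(right), move(1)

key: running move(1) before turn(right) would end elsewhere — order is forced
t0: at (5,5), heading N
[1] after turn(right): at (5,5), heading E
[2] after move(1): at (6,5), heading E
no rival 2-sequence matches.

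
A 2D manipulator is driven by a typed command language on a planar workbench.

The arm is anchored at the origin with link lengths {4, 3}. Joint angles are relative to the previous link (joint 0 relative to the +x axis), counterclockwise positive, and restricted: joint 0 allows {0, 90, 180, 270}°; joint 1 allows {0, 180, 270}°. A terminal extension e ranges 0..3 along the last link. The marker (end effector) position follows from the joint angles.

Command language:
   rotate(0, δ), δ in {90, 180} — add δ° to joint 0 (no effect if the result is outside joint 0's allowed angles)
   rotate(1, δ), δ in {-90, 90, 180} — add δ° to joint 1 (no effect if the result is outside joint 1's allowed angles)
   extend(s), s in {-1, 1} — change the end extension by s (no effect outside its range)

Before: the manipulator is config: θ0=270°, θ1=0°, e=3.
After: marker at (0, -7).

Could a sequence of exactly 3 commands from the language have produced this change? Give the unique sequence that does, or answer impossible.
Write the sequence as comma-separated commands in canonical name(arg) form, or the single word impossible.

from: config: θ0=270°, θ1=0°, e=3
1. extend(-1) → config: θ0=270°, θ1=0°, e=2
2. extend(-1) → config: θ0=270°, θ1=0°, e=1
3. extend(-1) → config: θ0=270°, θ1=0°, e=0
no rival 3-sequence matches.

extend(-1), extend(-1), extend(-1)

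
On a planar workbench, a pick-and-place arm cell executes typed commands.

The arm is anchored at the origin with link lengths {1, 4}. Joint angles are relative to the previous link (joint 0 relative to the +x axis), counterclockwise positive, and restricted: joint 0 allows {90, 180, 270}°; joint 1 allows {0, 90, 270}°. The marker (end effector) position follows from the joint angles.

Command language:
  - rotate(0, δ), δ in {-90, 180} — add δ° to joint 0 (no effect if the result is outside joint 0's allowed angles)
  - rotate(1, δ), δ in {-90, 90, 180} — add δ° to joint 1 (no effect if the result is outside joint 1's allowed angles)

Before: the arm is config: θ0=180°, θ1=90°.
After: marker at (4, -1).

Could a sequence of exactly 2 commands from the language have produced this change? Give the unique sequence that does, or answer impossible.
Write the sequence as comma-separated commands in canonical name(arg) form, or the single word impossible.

key: running rotate(0, 180) before rotate(0, -90) would end elsewhere — order is forced
initial: config: θ0=180°, θ1=90°
t=1 rotate(0, -90) ⇒ config: θ0=90°, θ1=90°
t=2 rotate(0, 180) ⇒ config: θ0=270°, θ1=90°
uniquely the one of 25 2-step routes that fits.

rotate(0, -90), rotate(0, 180)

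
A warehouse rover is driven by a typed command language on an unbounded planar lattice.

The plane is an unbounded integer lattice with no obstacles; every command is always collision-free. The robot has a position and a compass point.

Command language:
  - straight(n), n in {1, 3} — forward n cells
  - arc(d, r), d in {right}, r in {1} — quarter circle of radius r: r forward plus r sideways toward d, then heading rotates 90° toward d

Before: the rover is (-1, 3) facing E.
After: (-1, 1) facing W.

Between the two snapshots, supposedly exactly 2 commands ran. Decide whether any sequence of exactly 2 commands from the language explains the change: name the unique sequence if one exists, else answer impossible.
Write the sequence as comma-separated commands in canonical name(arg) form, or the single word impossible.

arc(right, 1), arc(right, 1)

key: cell and facing (now W) both changed — the 2 commands mix motion and turning
start: (-1, 3) facing E
[1] after arc(right, 1): (0, 2) facing S
[2] after arc(right, 1): (-1, 1) facing W
no other 2-command option fits: unique.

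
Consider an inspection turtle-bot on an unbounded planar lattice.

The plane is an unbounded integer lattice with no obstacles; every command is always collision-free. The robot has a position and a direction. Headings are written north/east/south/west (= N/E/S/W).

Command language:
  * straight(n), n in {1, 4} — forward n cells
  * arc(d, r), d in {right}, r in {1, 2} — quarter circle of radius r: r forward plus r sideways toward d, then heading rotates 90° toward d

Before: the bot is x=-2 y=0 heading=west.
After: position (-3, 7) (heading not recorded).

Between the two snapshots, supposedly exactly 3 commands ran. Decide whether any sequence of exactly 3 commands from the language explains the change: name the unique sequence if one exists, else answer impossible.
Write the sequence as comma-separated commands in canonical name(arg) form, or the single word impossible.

key: order matters: swapping arc(right, 2) and arc(right, 1) lands elsewhere
from: x=-2 y=0 heading=west
step 1 (arc(right, 2)): x=-4 y=2 heading=north
step 2 (straight(4)): x=-4 y=6 heading=north
step 3 (arc(right, 1)): x=-3 y=7 heading=east
uniquely the one of 64 3-step routes that fits.

arc(right, 2), straight(4), arc(right, 1)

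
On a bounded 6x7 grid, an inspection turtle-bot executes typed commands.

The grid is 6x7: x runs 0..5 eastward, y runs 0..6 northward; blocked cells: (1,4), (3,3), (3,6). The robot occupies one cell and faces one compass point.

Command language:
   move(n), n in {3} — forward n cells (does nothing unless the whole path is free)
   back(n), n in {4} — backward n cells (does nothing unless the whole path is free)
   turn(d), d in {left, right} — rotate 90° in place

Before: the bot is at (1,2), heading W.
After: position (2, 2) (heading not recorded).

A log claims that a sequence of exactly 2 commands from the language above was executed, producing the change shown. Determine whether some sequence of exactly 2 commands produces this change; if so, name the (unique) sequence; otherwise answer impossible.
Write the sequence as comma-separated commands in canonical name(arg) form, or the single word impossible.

key: running move(3) before back(4) would end elsewhere — order is forced
initial: at (1,2), heading W
step 1 (back(4)): at (5,2), heading W
step 2 (move(3)): at (2,2), heading W
no rival 2-sequence matches.

back(4), move(3)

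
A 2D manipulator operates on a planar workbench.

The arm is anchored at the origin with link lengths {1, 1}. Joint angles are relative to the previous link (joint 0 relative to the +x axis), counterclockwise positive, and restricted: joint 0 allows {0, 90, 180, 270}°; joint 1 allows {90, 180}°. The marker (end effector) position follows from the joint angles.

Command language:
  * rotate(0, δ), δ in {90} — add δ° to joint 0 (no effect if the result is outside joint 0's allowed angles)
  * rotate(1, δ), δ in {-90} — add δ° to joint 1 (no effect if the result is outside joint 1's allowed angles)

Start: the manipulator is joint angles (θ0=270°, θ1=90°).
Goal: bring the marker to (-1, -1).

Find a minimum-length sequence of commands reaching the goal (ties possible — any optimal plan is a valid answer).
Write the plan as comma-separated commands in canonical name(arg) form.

rotate(0, 90), rotate(0, 90), rotate(0, 90)

begin: joint angles (θ0=270°, θ1=90°)
step 1 (rotate(0, 90)): joint angles (θ0=0°, θ1=90°)
step 2 (rotate(0, 90)): joint angles (θ0=90°, θ1=90°)
step 3 (rotate(0, 90)): joint angles (θ0=180°, θ1=90°)
no 2-step plan works, so 3 is optimal.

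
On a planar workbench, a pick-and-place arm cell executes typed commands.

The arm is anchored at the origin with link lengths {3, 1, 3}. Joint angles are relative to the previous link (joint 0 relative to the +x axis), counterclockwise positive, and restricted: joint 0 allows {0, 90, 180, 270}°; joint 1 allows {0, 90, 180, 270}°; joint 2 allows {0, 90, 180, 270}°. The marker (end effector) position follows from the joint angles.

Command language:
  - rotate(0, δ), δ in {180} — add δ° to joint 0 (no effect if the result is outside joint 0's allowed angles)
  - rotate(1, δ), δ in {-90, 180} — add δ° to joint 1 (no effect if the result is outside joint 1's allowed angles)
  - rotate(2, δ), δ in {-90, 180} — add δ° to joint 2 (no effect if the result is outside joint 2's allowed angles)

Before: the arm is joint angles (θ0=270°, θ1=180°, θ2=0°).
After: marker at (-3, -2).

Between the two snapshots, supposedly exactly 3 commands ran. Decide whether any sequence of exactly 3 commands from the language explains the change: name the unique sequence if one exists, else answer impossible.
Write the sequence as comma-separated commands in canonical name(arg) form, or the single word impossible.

t0: joint angles (θ0=270°, θ1=180°, θ2=0°)
[1] after rotate(2, -90): joint angles (θ0=270°, θ1=180°, θ2=270°)
[2] after rotate(2, -90): joint angles (θ0=270°, θ1=180°, θ2=180°)
[3] after rotate(2, -90): joint angles (θ0=270°, θ1=180°, θ2=90°)
uniquely the one of 125 3-step routes that fits.

rotate(2, -90), rotate(2, -90), rotate(2, -90)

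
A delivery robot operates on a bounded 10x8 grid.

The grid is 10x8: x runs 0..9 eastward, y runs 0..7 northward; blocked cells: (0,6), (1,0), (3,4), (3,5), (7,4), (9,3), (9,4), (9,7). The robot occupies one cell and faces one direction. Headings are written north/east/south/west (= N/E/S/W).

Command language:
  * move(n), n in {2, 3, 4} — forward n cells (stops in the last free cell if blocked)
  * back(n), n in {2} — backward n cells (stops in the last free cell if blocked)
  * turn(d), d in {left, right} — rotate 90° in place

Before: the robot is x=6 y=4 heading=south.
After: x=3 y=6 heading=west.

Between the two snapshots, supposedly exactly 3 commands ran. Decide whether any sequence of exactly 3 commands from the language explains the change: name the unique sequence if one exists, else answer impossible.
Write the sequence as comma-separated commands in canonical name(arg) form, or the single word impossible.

back(2), turn(right), move(3)

key: position moved to (3,6) AND the heading swung to W — translation plus rotation needed
initial: x=6 y=4 heading=south
t=1 back(2) ⇒ x=6 y=6 heading=south
t=2 turn(right) ⇒ x=6 y=6 heading=west
t=3 move(3) ⇒ x=3 y=6 heading=west
all 216 alternatives checked — unique.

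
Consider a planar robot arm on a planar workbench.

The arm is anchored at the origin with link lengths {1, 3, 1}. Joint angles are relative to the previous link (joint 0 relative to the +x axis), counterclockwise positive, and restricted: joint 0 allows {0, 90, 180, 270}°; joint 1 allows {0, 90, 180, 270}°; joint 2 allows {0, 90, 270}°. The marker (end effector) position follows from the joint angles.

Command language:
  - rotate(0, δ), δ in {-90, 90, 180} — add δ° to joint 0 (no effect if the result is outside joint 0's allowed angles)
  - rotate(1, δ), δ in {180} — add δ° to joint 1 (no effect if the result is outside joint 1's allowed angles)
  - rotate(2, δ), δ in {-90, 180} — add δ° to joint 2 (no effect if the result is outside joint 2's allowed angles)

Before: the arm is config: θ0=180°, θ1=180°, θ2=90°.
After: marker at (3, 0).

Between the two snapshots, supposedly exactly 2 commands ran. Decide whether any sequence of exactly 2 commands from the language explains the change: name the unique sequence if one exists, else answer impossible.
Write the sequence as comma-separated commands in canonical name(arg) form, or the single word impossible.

key: running rotate(2, 180) before rotate(2, -90) would end elsewhere — order is forced
initial: config: θ0=180°, θ1=180°, θ2=90°
step 1 (rotate(2, -90)): config: θ0=180°, θ1=180°, θ2=0°
step 2 (rotate(2, 180)): config: θ0=180°, θ1=180°, θ2=0°
no rival 2-sequence matches.

rotate(2, -90), rotate(2, 180)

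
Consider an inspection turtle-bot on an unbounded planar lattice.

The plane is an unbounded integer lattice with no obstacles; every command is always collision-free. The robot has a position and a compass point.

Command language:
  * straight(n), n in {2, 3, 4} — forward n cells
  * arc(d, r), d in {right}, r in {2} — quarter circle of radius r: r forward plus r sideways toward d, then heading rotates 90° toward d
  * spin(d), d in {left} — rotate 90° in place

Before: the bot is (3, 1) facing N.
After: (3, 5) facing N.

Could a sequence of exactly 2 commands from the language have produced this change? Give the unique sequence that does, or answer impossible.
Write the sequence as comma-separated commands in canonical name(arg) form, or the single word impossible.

key: still facing N at the end — nothing in the sequence rotates
initial: (3, 1) facing N
[1] after straight(2): (3, 3) facing N
[2] after straight(2): (3, 5) facing N
all 25 alternatives checked — unique.

straight(2), straight(2)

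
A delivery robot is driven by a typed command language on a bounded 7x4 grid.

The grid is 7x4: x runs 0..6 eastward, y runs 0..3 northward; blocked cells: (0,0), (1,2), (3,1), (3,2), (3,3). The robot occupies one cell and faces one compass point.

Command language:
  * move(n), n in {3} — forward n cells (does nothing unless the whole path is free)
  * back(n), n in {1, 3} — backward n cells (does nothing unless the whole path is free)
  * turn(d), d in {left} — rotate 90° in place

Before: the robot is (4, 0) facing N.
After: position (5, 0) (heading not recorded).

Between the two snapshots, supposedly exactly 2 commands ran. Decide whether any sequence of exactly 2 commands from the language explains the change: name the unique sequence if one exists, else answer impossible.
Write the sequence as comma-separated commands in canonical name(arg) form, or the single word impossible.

key: running back(1) before turn(left) would end elsewhere — order is forced
from: (4, 0) facing N
1. turn(left) → (4, 0) facing W
2. back(1) → (5, 0) facing W
all 16 alternatives checked — unique.

turn(left), back(1)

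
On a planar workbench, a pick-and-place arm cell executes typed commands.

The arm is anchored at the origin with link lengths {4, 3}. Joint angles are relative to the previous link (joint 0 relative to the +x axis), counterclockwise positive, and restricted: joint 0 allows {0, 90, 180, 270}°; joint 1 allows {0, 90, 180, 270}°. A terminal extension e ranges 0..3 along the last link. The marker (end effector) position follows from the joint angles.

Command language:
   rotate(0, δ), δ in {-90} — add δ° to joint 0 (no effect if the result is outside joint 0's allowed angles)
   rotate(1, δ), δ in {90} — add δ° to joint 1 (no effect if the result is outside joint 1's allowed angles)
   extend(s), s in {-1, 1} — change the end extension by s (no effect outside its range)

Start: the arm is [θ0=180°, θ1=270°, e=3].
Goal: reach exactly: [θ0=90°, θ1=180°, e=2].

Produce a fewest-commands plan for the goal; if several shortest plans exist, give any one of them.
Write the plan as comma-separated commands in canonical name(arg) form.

start: [θ0=180°, θ1=270°, e=3]
[1] after rotate(0, -90): [θ0=90°, θ1=270°, e=3]
[2] after rotate(1, 90): [θ0=90°, θ1=0°, e=3]
[3] after rotate(1, 90): [θ0=90°, θ1=90°, e=3]
[4] after rotate(1, 90): [θ0=90°, θ1=180°, e=3]
[5] after extend(-1): [θ0=90°, θ1=180°, e=2]
nothing shorter than 5 reaches the goal.

rotate(0, -90), rotate(1, 90), rotate(1, 90), rotate(1, 90), extend(-1)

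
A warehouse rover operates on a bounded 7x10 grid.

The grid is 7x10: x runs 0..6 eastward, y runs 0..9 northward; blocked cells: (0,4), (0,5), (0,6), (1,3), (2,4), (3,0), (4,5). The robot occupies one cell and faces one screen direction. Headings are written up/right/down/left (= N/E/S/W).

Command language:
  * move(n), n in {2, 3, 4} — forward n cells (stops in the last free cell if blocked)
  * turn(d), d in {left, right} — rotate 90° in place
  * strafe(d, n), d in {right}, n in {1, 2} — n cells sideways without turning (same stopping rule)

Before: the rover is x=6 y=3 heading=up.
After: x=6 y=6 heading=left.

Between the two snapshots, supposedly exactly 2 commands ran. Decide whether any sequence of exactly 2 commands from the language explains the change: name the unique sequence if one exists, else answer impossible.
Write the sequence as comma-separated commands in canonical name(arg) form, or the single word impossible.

move(3), turn(left)

key: running turn(left) before move(3) would end elsewhere — order is forced
t0: x=6 y=3 heading=up
step 1 (move(3)): x=6 y=6 heading=up
step 2 (turn(left)): x=6 y=6 heading=left
all 49 alternatives checked — unique.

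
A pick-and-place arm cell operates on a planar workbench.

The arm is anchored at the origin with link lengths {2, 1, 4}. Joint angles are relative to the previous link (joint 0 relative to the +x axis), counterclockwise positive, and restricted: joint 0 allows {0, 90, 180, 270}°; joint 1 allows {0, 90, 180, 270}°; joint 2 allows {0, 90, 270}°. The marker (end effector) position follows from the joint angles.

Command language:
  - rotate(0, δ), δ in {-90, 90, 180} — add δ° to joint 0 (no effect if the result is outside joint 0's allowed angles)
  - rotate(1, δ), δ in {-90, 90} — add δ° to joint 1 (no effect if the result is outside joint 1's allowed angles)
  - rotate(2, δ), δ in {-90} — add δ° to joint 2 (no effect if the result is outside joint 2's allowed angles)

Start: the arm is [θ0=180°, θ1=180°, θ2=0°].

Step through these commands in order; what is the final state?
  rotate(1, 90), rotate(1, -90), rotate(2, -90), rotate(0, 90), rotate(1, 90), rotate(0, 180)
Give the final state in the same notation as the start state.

[θ0=90°, θ1=270°, θ2=270°]

begin: [θ0=180°, θ1=180°, θ2=0°]
1. rotate(1, 90) → [θ0=180°, θ1=270°, θ2=0°]
2. rotate(1, -90) → [θ0=180°, θ1=180°, θ2=0°]
3. rotate(2, -90) → [θ0=180°, θ1=180°, θ2=270°]
4. rotate(0, 90) → [θ0=270°, θ1=180°, θ2=270°]
5. rotate(1, 90) → [θ0=270°, θ1=270°, θ2=270°]
6. rotate(0, 180) → [θ0=90°, θ1=270°, θ2=270°]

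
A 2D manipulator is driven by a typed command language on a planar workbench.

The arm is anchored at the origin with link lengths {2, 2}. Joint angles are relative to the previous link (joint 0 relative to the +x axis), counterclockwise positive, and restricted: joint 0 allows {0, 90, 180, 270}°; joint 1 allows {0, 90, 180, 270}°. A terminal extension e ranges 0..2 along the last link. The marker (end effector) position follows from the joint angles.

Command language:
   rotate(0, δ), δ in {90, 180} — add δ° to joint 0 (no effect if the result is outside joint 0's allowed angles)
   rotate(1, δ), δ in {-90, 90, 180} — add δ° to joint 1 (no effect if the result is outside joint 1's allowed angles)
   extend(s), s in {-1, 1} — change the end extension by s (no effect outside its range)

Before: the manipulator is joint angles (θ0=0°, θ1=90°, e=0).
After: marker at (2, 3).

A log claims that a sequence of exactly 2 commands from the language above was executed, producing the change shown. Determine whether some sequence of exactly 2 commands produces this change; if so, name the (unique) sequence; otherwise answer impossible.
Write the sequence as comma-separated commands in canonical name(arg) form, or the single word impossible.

key: running extend(1) before extend(-1) would end elsewhere — order is forced
from: joint angles (θ0=0°, θ1=90°, e=0)
t=1 extend(-1) ⇒ joint angles (θ0=0°, θ1=90°, e=0)
t=2 extend(1) ⇒ joint angles (θ0=0°, θ1=90°, e=1)
uniquely the one of 49 2-step routes that fits.

extend(-1), extend(1)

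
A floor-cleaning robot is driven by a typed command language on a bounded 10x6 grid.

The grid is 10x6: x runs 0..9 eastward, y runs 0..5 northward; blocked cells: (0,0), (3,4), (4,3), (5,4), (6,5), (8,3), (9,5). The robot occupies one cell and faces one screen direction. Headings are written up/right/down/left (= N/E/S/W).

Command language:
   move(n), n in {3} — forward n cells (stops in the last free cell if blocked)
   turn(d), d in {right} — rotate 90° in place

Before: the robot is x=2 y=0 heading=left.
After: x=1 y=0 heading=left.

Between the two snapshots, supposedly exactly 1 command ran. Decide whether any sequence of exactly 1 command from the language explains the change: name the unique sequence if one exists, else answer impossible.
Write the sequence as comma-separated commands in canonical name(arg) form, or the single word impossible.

move(3)

key: heading stays W — the single command does not turn
initial: x=2 y=0 heading=left
[1] after move(3): x=1 y=0 heading=left
no rival 1-sequence matches.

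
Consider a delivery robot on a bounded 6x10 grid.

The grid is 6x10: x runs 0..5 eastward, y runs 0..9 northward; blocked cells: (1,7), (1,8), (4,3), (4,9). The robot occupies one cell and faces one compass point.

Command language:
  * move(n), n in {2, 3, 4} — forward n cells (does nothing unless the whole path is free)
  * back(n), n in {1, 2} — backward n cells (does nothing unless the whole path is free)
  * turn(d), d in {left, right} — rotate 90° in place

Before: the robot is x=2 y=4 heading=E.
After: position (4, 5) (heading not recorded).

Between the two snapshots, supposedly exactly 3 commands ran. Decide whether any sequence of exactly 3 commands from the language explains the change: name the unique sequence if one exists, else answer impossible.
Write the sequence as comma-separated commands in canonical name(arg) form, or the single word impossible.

key: running back(1) before move(2) would end elsewhere — order is forced
from: x=2 y=4 heading=E
[1] after move(2): x=4 y=4 heading=E
[2] after turn(right): x=4 y=4 heading=S
[3] after back(1): x=4 y=5 heading=S
uniquely the one of 343 3-step routes that fits.

move(2), turn(right), back(1)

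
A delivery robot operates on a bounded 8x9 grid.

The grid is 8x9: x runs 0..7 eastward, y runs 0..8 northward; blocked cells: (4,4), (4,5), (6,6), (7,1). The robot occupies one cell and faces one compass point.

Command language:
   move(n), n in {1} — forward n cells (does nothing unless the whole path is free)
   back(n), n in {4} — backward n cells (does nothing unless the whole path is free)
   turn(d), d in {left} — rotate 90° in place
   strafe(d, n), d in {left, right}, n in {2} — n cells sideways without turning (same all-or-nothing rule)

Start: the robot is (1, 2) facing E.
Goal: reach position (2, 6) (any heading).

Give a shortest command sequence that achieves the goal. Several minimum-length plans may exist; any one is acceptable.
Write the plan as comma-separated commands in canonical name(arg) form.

move(1), strafe(left, 2), strafe(left, 2)

start: (1, 2) facing E
t=1 move(1) ⇒ (2, 2) facing E
t=2 strafe(left, 2) ⇒ (2, 4) facing E
t=3 strafe(left, 2) ⇒ (2, 6) facing E
no 2-step plan works, so 3 is optimal.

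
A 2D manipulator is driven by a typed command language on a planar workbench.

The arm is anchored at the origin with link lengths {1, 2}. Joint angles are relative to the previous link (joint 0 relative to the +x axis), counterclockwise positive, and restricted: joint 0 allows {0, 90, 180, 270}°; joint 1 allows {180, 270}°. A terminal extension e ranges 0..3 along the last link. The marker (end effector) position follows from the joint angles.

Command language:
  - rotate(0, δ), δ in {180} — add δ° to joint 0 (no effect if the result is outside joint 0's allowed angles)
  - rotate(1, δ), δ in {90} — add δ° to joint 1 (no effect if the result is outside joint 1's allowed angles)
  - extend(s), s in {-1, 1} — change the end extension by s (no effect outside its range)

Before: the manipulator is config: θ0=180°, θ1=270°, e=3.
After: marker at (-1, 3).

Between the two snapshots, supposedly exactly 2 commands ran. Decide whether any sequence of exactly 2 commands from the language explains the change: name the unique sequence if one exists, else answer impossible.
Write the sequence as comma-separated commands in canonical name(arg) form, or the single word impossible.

extend(-1), extend(-1)

t0: config: θ0=180°, θ1=270°, e=3
t=1 extend(-1) ⇒ config: θ0=180°, θ1=270°, e=2
t=2 extend(-1) ⇒ config: θ0=180°, θ1=270°, e=1
no other 2-command option fits: unique.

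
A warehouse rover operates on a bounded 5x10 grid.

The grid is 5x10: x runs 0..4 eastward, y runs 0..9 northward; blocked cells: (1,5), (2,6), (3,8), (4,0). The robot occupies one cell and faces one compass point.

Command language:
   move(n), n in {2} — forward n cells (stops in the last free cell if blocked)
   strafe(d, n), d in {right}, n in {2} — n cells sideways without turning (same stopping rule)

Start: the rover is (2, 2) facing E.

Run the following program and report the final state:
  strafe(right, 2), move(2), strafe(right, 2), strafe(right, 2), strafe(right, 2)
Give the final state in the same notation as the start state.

begin: (2, 2) facing E
step 1 (strafe(right, 2)): (2, 0) facing E
step 2 (move(2)): (3, 0) facing E
step 3 (strafe(right, 2)): (3, 0) facing E
step 4 (strafe(right, 2)): (3, 0) facing E
step 5 (strafe(right, 2)): (3, 0) facing E

(3, 0) facing E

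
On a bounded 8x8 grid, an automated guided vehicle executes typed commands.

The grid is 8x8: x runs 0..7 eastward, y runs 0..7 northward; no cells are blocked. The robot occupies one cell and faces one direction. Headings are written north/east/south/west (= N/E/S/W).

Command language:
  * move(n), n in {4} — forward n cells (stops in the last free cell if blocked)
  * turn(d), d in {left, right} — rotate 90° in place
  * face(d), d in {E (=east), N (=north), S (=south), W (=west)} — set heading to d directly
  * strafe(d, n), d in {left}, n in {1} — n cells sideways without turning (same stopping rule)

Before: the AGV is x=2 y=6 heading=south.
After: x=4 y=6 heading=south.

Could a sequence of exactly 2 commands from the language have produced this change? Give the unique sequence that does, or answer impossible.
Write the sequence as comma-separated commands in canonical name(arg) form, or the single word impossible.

strafe(left, 1), strafe(left, 1)

key: still facing S at the end — nothing in the sequence rotates
begin: x=2 y=6 heading=south
[1] after strafe(left, 1): x=3 y=6 heading=south
[2] after strafe(left, 1): x=4 y=6 heading=south
no other 2-command option fits: unique.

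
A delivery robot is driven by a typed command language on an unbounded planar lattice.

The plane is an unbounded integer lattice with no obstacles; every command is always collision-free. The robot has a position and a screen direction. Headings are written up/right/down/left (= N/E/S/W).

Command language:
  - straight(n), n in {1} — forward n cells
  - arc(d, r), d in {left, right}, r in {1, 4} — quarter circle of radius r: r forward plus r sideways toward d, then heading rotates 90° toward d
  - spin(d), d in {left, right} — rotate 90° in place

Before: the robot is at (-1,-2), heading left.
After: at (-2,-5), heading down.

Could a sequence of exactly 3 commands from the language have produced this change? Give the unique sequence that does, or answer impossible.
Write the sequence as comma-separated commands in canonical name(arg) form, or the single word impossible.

key: position moved to (-2,-5) AND the heading swung to S — translation plus rotation needed
from: at (-1,-2), heading left
1. arc(left, 1) → at (-2,-3), heading down
2. straight(1) → at (-2,-4), heading down
3. straight(1) → at (-2,-5), heading down
uniquely the one of 343 3-step routes that fits.

arc(left, 1), straight(1), straight(1)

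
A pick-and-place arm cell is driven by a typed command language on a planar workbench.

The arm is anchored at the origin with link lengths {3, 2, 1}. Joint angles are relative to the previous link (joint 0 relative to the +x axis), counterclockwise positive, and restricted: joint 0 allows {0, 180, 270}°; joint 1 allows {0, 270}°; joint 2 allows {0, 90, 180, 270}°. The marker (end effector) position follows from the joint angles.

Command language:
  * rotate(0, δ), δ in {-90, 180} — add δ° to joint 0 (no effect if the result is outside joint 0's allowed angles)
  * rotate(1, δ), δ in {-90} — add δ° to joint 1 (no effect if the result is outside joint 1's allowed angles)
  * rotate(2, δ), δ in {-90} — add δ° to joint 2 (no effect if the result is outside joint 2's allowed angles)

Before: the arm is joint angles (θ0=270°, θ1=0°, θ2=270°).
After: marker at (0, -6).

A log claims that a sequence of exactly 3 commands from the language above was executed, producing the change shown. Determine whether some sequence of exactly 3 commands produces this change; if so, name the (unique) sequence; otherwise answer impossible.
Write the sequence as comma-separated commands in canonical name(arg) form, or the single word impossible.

rotate(2, -90), rotate(2, -90), rotate(2, -90)

from: joint angles (θ0=270°, θ1=0°, θ2=270°)
t=1 rotate(2, -90) ⇒ joint angles (θ0=270°, θ1=0°, θ2=180°)
t=2 rotate(2, -90) ⇒ joint angles (θ0=270°, θ1=0°, θ2=90°)
t=3 rotate(2, -90) ⇒ joint angles (θ0=270°, θ1=0°, θ2=0°)
no other 3-command option fits: unique.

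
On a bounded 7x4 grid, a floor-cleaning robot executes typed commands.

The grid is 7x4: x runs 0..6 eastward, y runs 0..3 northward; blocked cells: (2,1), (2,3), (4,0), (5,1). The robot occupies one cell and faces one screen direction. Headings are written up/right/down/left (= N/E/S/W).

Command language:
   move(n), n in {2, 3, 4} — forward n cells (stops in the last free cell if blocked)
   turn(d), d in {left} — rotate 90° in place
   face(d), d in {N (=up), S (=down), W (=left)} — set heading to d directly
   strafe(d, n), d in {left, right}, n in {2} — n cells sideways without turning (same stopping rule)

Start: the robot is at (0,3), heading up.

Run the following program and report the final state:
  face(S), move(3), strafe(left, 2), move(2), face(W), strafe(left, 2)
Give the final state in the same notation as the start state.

start: at (0,3), heading up
[1] after face(S): at (0,3), heading down
[2] after move(3): at (0,0), heading down
[3] after strafe(left, 2): at (2,0), heading down
[4] after move(2): at (2,0), heading down
[5] after face(W): at (2,0), heading left
[6] after strafe(left, 2): at (2,0), heading left

at (2,0), heading left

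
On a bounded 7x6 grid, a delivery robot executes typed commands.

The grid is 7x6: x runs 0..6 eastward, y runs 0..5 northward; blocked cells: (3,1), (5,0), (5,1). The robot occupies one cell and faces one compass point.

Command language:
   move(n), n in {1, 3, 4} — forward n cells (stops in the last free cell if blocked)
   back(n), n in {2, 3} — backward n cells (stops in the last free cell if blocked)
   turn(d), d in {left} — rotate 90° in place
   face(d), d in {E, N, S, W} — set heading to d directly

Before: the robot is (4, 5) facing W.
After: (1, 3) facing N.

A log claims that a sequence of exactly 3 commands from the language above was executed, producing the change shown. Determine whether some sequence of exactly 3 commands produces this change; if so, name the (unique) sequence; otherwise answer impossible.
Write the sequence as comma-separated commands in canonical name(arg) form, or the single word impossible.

key: running back(2) before move(3) would end elsewhere — order is forced
t0: (4, 5) facing W
[1] after move(3): (1, 5) facing W
[2] after face(N): (1, 5) facing N
[3] after back(2): (1, 3) facing N
no rival 3-sequence matches.

move(3), face(N), back(2)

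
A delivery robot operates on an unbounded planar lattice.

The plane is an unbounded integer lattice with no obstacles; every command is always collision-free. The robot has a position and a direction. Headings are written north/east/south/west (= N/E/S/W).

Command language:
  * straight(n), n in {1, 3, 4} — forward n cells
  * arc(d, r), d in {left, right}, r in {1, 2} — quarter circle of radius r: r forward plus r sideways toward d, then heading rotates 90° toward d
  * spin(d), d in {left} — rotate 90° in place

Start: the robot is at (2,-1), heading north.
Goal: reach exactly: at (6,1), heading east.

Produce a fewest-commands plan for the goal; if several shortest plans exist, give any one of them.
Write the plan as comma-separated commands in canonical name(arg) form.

from: at (2,-1), heading north
t=1 arc(right, 2) ⇒ at (4,1), heading east
t=2 straight(1) ⇒ at (5,1), heading east
t=3 straight(1) ⇒ at (6,1), heading east
nothing shorter than 3 reaches the goal.

arc(right, 2), straight(1), straight(1)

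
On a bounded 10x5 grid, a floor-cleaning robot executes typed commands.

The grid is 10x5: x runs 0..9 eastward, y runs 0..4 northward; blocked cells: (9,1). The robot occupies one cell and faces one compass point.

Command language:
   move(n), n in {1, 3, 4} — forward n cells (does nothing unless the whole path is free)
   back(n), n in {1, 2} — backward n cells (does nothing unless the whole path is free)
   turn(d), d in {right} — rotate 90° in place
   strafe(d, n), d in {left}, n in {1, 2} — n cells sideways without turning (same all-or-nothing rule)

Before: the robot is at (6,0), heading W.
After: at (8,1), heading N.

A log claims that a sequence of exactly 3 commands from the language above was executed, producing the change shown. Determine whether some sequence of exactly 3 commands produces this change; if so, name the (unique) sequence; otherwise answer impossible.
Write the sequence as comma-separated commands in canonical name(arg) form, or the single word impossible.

key: cell and facing (now N) both changed — the 3 commands mix motion and turning
start: at (6,0), heading W
step 1 (back(2)): at (8,0), heading W
step 2 (turn(right)): at (8,0), heading N
step 3 (move(1)): at (8,1), heading N
no other 3-command option fits: unique.

back(2), turn(right), move(1)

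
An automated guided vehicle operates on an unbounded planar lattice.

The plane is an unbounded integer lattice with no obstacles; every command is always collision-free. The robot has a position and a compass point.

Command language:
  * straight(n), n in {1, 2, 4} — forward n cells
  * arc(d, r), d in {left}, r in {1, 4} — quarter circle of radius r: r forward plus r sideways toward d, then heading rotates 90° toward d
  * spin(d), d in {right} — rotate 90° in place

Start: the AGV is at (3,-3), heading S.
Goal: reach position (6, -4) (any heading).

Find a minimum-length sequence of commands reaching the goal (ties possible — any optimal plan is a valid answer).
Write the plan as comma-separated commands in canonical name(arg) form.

arc(left, 1), straight(2)

initial: at (3,-3), heading S
t=1 arc(left, 1) ⇒ at (4,-4), heading E
t=2 straight(2) ⇒ at (6,-4), heading E
shorter routes all fall short; 2 is best.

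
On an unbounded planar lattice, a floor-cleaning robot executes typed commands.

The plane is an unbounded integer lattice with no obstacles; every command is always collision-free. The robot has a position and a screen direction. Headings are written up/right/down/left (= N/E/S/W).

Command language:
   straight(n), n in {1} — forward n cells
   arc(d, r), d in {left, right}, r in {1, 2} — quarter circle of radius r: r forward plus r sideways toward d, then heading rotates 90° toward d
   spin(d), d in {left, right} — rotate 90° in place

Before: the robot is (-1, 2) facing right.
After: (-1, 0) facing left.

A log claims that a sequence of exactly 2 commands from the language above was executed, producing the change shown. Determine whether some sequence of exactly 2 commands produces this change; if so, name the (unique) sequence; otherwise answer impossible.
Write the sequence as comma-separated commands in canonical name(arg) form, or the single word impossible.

arc(right, 1), arc(right, 1)

key: cell and facing (now W) both changed — the 2 commands mix motion and turning
initial: (-1, 2) facing right
1. arc(right, 1) → (0, 1) facing down
2. arc(right, 1) → (-1, 0) facing left
uniquely the one of 49 2-step routes that fits.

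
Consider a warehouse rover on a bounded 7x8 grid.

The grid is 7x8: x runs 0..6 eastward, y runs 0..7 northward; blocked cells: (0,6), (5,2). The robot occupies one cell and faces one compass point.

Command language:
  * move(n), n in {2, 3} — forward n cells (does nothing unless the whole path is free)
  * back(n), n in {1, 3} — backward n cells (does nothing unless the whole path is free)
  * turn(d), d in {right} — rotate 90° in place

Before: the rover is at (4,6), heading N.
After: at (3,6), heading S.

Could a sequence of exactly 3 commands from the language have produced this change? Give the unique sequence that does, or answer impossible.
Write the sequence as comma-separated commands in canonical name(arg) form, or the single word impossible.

turn(right), back(1), turn(right)

key: position moved to (3,6) AND the heading swung to S — translation plus rotation needed
begin: at (4,6), heading N
step 1 (turn(right)): at (4,6), heading E
step 2 (back(1)): at (3,6), heading E
step 3 (turn(right)): at (3,6), heading S
uniquely the one of 125 3-step routes that fits.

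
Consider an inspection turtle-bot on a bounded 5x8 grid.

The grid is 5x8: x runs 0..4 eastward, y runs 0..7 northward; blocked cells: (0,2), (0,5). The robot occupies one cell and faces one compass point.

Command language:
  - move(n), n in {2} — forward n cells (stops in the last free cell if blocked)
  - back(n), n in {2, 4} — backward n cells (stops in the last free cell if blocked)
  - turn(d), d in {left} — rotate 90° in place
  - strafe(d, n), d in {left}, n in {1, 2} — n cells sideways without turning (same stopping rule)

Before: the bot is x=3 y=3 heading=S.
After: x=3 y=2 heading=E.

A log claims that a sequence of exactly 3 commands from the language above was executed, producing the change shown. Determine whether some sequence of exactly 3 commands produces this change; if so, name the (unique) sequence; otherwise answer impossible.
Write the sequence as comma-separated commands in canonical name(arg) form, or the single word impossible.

key: cell and facing (now E) both changed — the 3 commands mix motion and turning
start: x=3 y=3 heading=S
step 1 (move(2)): x=3 y=1 heading=S
step 2 (turn(left)): x=3 y=1 heading=E
step 3 (strafe(left, 1)): x=3 y=2 heading=E
uniquely the one of 216 3-step routes that fits.

move(2), turn(left), strafe(left, 1)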